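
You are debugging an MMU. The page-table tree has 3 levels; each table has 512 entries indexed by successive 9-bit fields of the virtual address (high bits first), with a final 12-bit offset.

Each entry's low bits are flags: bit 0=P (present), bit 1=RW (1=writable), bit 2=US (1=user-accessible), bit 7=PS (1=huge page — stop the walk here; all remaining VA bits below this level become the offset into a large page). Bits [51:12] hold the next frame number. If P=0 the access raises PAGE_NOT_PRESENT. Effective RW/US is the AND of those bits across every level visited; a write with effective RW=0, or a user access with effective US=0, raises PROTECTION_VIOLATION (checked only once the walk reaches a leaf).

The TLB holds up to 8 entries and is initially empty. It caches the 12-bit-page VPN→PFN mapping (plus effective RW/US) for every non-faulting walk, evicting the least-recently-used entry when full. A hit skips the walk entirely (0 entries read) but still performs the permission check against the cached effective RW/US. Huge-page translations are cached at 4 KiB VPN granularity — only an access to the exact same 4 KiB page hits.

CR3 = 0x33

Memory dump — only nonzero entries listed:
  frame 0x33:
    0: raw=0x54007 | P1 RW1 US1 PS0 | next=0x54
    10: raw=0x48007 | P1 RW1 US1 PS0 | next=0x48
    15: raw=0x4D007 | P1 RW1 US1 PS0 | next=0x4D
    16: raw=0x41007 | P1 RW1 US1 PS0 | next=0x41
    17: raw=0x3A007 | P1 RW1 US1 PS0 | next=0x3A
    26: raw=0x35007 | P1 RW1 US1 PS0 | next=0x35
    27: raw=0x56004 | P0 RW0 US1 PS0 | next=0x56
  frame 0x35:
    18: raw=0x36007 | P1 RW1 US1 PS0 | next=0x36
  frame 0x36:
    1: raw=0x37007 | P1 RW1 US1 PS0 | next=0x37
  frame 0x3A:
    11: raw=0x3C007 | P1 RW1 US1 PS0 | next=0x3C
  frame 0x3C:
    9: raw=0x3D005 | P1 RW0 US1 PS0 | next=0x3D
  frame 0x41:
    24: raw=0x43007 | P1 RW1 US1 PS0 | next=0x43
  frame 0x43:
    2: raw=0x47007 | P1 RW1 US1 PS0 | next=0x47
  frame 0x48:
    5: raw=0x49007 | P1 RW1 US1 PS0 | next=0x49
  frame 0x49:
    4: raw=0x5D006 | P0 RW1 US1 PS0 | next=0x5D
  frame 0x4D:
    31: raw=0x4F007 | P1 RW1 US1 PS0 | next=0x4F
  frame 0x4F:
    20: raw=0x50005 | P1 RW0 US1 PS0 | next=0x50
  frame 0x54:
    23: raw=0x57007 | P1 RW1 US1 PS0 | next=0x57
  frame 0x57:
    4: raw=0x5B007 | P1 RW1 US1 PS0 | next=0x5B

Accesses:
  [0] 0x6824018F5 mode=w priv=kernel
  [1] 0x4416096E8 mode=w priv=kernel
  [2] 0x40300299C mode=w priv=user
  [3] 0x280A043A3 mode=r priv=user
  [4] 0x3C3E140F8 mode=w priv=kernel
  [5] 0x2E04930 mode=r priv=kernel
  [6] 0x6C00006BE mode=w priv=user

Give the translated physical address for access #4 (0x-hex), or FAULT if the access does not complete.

Walk each access:
#0 VA=0x6824018F5 (w,kernel):
  L0 @0x33[26] → 0x35007  P=1,RW=1,US=1,PS=0
  L1 @0x35[18] → 0x36007  P=1,RW=1,US=1,PS=0
  L2 @0x36[1] → 0x37007  P=1,RW=1,US=1,PS=0
  → PA=0x378F5  (3 entries read)
#1 VA=0x4416096E8 (w,kernel):
  L0 @0x33[17] → 0x3A007  P=1,RW=1,US=1,PS=0
  L1 @0x3A[11] → 0x3C007  P=1,RW=1,US=1,PS=0
  L2 @0x3C[9] → 0x3D005  P=1,RW=0,US=1,PS=0
  ⇒ fault: PROTECTION_VIOLATION  — 3 lookups
#2 VA=0x40300299C (w,user):
  L0 @0x33[16] → 0x41007  P=1,RW=1,US=1,PS=0
  L1 @0x41[24] → 0x43007  P=1,RW=1,US=1,PS=0
  L2 @0x43[2] → 0x47007  P=1,RW=1,US=1,PS=0
  → PA=0x4799C  (3 entries read)
#3 VA=0x280A043A3 (r,user):
  L0 @0x33[10] → 0x48007  P=1,RW=1,US=1,PS=0
  L1 @0x48[5] → 0x49007  P=1,RW=1,US=1,PS=0
  L2 @0x49[4] → 0x5D006  P=0,RW=1,US=1,PS=0
  ⇒ fault: PAGE_NOT_PRESENT  — 3 lookups
#4 VA=0x3C3E140F8 (w,kernel):
  L0 @0x33[15] → 0x4D007  P=1,RW=1,US=1,PS=0
  L1 @0x4D[31] → 0x4F007  P=1,RW=1,US=1,PS=0
  L2 @0x4F[20] → 0x50005  P=1,RW=0,US=1,PS=0
  ⇒ fault: PROTECTION_VIOLATION  — 3 lookups
#5 VA=0x2E04930 (r,kernel):
  L0 @0x33[0] → 0x54007  P=1,RW=1,US=1,PS=0
  L1 @0x54[23] → 0x57007  P=1,RW=1,US=1,PS=0
  L2 @0x57[4] → 0x5B007  P=1,RW=1,US=1,PS=0
  → PA=0x5B930  (3 entries read)
#6 VA=0x6C00006BE (w,user):
  L0 @0x33[27] → 0x56004  P=0,RW=0,US=1,PS=0
  ⇒ fault: PAGE_NOT_PRESENT  — 1 lookups

Access #4 PA: FAULT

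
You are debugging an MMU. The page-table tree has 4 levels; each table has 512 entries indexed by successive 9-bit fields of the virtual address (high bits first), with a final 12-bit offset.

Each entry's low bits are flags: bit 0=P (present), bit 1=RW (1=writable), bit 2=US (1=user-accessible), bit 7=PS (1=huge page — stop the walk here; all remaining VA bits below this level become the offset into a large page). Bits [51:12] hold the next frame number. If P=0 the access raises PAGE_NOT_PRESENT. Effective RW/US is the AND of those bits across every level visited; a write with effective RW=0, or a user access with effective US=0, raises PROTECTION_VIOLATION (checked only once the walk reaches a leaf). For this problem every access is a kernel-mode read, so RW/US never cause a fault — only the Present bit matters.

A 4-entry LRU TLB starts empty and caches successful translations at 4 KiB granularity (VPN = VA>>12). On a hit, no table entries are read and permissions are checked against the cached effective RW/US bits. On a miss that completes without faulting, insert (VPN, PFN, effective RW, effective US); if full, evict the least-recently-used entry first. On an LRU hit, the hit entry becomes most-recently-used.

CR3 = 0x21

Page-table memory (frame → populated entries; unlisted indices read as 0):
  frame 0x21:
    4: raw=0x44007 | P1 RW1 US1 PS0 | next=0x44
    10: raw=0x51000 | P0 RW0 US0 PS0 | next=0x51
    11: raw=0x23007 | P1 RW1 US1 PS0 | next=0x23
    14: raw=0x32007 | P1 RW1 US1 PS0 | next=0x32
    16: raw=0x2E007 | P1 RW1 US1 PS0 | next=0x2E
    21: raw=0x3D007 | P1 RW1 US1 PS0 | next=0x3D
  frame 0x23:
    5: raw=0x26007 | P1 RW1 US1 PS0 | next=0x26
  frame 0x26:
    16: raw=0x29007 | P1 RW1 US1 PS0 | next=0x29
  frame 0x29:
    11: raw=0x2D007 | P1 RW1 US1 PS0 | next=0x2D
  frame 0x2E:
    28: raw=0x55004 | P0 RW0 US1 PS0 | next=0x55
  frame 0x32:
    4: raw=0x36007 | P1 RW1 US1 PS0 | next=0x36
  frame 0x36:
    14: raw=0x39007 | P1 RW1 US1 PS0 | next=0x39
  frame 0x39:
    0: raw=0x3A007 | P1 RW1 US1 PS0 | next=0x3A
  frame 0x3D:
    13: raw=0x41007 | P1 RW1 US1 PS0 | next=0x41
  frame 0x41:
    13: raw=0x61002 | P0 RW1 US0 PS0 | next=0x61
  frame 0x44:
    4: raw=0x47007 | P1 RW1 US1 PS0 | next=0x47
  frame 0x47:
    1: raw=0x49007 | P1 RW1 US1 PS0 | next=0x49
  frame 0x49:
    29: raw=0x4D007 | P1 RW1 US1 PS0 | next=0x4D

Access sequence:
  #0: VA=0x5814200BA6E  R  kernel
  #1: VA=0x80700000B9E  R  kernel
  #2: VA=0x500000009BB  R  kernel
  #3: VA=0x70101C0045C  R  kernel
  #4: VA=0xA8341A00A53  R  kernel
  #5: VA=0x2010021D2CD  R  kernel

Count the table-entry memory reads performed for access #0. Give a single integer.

Trace:
#0 VA=0x5814200BA6E (r,kernel):
  lvl0: tbl 0x21, slot 11 ⇒ 0x23007 (P1/RW1/US1/PS0)
  lvl1: tbl 0x23, slot 5 ⇒ 0x26007 (P1/RW1/US1/PS0)
  lvl2: tbl 0x26, slot 16 ⇒ 0x29007 (P1/RW1/US1/PS0)
  lvl3: tbl 0x29, slot 11 ⇒ 0x2D007 (P1/RW1/US1/PS0)
  → PA=0x2DA6E  (4 entries read)
#1 VA=0x80700000B9E (r,kernel):
  lvl0: tbl 0x21, slot 16 ⇒ 0x2E007 (P1/RW1/US1/PS0)
  lvl1: tbl 0x2E, slot 28 ⇒ 0x55004 (P0/RW0/US1/PS0)
  ✗ PAGE_NOT_PRESENT  [2 reads]
#2 VA=0x500000009BB (r,kernel):
  lvl0: tbl 0x21, slot 10 ⇒ 0x51000 (P0/RW0/US0/PS0)
  ✗ PAGE_NOT_PRESENT  [1 reads]
#3 VA=0x70101C0045C (r,kernel):
  lvl0: tbl 0x21, slot 14 ⇒ 0x32007 (P1/RW1/US1/PS0)
  lvl1: tbl 0x32, slot 4 ⇒ 0x36007 (P1/RW1/US1/PS0)
  lvl2: tbl 0x36, slot 14 ⇒ 0x39007 (P1/RW1/US1/PS0)
  lvl3: tbl 0x39, slot 0 ⇒ 0x3A007 (P1/RW1/US1/PS0)
  → PA=0x3A45C  (4 entries read)
#4 VA=0xA8341A00A53 (r,kernel):
  lvl0: tbl 0x21, slot 21 ⇒ 0x3D007 (P1/RW1/US1/PS0)
  lvl1: tbl 0x3D, slot 13 ⇒ 0x41007 (P1/RW1/US1/PS0)
  lvl2: tbl 0x41, slot 13 ⇒ 0x61002 (P0/RW1/US0/PS0)
  ✗ PAGE_NOT_PRESENT  [3 reads]
#5 VA=0x2010021D2CD (r,kernel):
  lvl0: tbl 0x21, slot 4 ⇒ 0x44007 (P1/RW1/US1/PS0)
  lvl1: tbl 0x44, slot 4 ⇒ 0x47007 (P1/RW1/US1/PS0)
  lvl2: tbl 0x47, slot 1 ⇒ 0x49007 (P1/RW1/US1/PS0)
  lvl3: tbl 0x49, slot 29 ⇒ 0x4D007 (P1/RW1/US1/PS0)
  → PA=0x4D2CD  (4 entries read)

Entries read for #0: 4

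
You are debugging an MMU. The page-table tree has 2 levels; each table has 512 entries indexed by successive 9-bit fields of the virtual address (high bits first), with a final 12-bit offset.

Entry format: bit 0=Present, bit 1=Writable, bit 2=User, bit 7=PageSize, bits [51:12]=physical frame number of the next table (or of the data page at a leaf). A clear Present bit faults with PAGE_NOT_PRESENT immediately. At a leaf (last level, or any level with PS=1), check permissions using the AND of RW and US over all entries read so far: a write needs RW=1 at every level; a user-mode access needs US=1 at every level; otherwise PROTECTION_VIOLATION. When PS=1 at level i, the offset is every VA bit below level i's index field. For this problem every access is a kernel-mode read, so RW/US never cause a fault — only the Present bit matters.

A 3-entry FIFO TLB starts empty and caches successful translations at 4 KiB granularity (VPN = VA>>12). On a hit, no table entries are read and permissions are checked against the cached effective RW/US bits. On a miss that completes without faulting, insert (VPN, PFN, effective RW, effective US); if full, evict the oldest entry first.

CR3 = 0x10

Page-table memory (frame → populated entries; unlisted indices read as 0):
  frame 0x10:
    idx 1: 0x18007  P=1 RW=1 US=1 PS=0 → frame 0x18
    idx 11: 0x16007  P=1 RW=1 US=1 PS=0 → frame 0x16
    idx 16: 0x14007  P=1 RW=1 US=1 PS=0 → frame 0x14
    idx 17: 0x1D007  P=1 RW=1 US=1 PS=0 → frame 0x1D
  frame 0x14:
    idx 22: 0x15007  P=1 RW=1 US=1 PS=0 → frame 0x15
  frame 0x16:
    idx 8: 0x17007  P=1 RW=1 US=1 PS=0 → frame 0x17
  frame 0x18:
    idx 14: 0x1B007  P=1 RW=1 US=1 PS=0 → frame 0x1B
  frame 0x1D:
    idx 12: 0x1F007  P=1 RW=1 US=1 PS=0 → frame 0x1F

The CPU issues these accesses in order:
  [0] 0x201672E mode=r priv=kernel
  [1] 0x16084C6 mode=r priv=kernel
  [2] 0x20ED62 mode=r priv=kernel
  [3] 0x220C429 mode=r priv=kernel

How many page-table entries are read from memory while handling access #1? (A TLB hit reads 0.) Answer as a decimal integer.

Walk each access:
#0 VA=0x201672E (r,kernel):
  L0 @0x10[16] → 0x14007  P=1,RW=1,US=1,PS=0
  L1 @0x14[22] → 0x15007  P=1,RW=1,US=1,PS=0
  ✓ 0x1572E  — 2 lookups
#1 VA=0x16084C6 (r,kernel):
  L0 @0x10[11] → 0x16007  P=1,RW=1,US=1,PS=0
  L1 @0x16[8] → 0x17007  P=1,RW=1,US=1,PS=0
  ✓ 0x174C6  — 2 lookups
#2 VA=0x20ED62 (r,kernel):
  L0 @0x10[1] → 0x18007  P=1,RW=1,US=1,PS=0
  L1 @0x18[14] → 0x1B007  P=1,RW=1,US=1,PS=0
  ✓ 0x1BD62  — 2 lookups
#3 VA=0x220C429 (r,kernel):
  L0 @0x10[17] → 0x1D007  P=1,RW=1,US=1,PS=0
  L1 @0x1D[12] → 0x1F007  P=1,RW=1,US=1,PS=0
  ✓ 0x1F429  — 2 lookups

Entries read for #1: 2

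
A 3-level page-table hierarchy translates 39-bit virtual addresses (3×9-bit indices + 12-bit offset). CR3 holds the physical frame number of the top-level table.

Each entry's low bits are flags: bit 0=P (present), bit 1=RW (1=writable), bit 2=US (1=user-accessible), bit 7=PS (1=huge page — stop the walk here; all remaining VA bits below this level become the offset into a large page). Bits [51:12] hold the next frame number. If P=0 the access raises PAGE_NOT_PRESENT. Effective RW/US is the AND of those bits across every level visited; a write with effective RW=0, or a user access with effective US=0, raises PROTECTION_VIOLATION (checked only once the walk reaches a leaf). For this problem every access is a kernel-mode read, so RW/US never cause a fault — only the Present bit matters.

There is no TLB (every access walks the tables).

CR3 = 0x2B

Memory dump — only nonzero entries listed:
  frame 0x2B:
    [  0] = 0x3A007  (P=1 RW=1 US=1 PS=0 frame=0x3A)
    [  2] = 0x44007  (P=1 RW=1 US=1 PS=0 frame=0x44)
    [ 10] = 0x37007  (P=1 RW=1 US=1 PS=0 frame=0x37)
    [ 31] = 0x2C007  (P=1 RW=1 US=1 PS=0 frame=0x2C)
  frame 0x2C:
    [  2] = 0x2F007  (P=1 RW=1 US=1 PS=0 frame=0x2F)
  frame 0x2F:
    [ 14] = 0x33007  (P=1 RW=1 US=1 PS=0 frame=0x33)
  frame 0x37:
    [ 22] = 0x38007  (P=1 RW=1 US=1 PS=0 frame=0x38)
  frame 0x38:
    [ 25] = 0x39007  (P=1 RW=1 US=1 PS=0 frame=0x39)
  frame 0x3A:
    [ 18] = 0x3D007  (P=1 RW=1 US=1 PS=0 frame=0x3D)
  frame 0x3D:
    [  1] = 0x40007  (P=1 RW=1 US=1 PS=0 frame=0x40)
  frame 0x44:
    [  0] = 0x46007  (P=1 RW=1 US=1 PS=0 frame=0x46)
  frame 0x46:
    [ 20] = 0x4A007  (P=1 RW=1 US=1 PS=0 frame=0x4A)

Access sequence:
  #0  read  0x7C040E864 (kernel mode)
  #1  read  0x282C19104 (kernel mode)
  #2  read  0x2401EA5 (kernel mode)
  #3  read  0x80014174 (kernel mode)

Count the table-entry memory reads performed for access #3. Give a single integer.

Walk each access:
#0 VA=0x7C040E864 (r,kernel):
  lvl0: tbl 0x2B, slot 31 ⇒ 0x2C007 (P1/RW1/US1/PS0)
  lvl1: tbl 0x2C, slot 2 ⇒ 0x2F007 (P1/RW1/US1/PS0)
  lvl2: tbl 0x2F, slot 14 ⇒ 0x33007 (P1/RW1/US1/PS0)
  → PA=0x33864  (3 entries read)
#1 VA=0x282C19104 (r,kernel):
  lvl0: tbl 0x2B, slot 10 ⇒ 0x37007 (P1/RW1/US1/PS0)
  lvl1: tbl 0x37, slot 22 ⇒ 0x38007 (P1/RW1/US1/PS0)
  lvl2: tbl 0x38, slot 25 ⇒ 0x39007 (P1/RW1/US1/PS0)
  → PA=0x39104  (3 entries read)
#2 VA=0x2401EA5 (r,kernel):
  lvl0: tbl 0x2B, slot 0 ⇒ 0x3A007 (P1/RW1/US1/PS0)
  lvl1: tbl 0x3A, slot 18 ⇒ 0x3D007 (P1/RW1/US1/PS0)
  lvl2: tbl 0x3D, slot 1 ⇒ 0x40007 (P1/RW1/US1/PS0)
  → PA=0x40EA5  (3 entries read)
#3 VA=0x80014174 (r,kernel):
  lvl0: tbl 0x2B, slot 2 ⇒ 0x44007 (P1/RW1/US1/PS0)
  lvl1: tbl 0x44, slot 0 ⇒ 0x46007 (P1/RW1/US1/PS0)
  lvl2: tbl 0x46, slot 20 ⇒ 0x4A007 (P1/RW1/US1/PS0)
  → PA=0x4A174  (3 entries read)

Entries read for #3: 3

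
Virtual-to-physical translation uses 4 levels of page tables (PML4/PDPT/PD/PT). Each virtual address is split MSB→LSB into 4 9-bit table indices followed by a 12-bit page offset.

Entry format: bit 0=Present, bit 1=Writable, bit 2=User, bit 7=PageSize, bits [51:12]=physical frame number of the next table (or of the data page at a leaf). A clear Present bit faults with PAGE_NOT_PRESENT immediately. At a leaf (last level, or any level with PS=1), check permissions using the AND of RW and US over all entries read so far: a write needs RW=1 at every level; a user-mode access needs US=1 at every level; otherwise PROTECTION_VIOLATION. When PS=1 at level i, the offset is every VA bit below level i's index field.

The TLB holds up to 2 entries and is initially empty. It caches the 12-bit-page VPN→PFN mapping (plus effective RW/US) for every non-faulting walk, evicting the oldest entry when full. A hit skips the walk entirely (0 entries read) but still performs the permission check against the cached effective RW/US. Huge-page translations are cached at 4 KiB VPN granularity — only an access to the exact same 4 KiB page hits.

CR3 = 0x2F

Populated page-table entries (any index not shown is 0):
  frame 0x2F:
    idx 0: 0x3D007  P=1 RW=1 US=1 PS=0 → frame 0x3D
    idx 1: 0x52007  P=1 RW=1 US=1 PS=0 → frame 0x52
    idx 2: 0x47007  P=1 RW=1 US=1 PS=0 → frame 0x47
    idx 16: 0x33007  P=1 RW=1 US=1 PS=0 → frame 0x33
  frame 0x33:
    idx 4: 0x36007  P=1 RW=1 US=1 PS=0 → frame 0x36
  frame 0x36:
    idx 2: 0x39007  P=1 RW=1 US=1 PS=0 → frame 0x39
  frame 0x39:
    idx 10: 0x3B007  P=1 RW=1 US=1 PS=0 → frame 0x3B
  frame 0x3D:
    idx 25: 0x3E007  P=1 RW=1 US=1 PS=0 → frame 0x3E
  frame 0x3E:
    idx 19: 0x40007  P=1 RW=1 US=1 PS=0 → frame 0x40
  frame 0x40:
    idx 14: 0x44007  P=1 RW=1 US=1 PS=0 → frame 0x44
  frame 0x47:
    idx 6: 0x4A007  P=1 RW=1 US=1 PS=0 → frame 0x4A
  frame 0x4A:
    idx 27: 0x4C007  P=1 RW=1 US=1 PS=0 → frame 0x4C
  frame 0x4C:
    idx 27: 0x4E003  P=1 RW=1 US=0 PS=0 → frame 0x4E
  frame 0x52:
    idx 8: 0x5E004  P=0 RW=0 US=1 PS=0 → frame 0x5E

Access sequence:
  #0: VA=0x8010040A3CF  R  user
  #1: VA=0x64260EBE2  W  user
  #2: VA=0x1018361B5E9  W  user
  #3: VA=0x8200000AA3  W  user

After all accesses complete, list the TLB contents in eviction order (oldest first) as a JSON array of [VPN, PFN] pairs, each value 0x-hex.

Trace:
#0 VA=0x8010040A3CF (r,user):
  L0: frame=0x2F idx=16 entry=0x33007 [P=1 RW=1 US=1 PS=0]
  L1: frame=0x33 idx=4 entry=0x36007 [P=1 RW=1 US=1 PS=0]
  L2: frame=0x36 idx=2 entry=0x39007 [P=1 RW=1 US=1 PS=0]
  L3: frame=0x39 idx=10 entry=0x3B007 [P=1 RW=1 US=1 PS=0]
  ✓ 0x3B3CF  — 4 lookups
#1 VA=0x64260EBE2 (w,user):
  L0: frame=0x2F idx=0 entry=0x3D007 [P=1 RW=1 US=1 PS=0]
  L1: frame=0x3D idx=25 entry=0x3E007 [P=1 RW=1 US=1 PS=0]
  L2: frame=0x3E idx=19 entry=0x40007 [P=1 RW=1 US=1 PS=0]
  L3: frame=0x40 idx=14 entry=0x44007 [P=1 RW=1 US=1 PS=0]
  ✓ 0x44BE2  — 4 lookups
#2 VA=0x1018361B5E9 (w,user):
  L0: frame=0x2F idx=2 entry=0x47007 [P=1 RW=1 US=1 PS=0]
  L1: frame=0x47 idx=6 entry=0x4A007 [P=1 RW=1 US=1 PS=0]
  L2: frame=0x4A idx=27 entry=0x4C007 [P=1 RW=1 US=1 PS=0]
  L3: frame=0x4C idx=27 entry=0x4E003 [P=1 RW=1 US=0 PS=0]
  ✗ PROTECTION_VIOLATION  [4 reads]
#3 VA=0x8200000AA3 (w,user):
  L0: frame=0x2F idx=1 entry=0x52007 [P=1 RW=1 US=1 PS=0]
  L1: frame=0x52 idx=8 entry=0x5E004 [P=0 RW=0 US=1 PS=0]
  ✗ PAGE_NOT_PRESENT  [2 reads]

TLB: [["0x8010040A", "0x3B"], ["0x64260E", "0x44"]]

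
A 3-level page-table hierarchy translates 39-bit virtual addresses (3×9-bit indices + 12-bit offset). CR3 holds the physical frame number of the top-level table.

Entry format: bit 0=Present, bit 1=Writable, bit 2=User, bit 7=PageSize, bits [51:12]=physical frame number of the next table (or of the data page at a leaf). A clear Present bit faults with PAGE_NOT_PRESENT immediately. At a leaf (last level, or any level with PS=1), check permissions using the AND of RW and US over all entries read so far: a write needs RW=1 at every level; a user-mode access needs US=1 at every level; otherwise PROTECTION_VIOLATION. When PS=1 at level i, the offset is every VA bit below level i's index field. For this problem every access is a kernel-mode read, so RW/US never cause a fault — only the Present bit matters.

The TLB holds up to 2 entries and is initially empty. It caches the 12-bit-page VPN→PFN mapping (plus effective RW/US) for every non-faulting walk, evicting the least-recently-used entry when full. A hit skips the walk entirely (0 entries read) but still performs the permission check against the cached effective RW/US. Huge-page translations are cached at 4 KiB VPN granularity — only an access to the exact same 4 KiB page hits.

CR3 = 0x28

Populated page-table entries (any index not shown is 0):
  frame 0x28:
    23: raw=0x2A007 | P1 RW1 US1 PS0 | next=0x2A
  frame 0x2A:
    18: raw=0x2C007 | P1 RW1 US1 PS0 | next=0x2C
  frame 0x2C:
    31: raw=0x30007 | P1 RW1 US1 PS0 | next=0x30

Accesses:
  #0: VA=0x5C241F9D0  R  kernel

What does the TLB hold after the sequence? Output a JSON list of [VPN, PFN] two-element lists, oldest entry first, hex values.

Per-access translation:
#0 VA=0x5C241F9D0 (r,kernel):
  L0 @0x28[23] → 0x2A007  P=1,RW=1,US=1,PS=0
  L1 @0x2A[18] → 0x2C007  P=1,RW=1,US=1,PS=0
  L2 @0x2C[31] → 0x30007  P=1,RW=1,US=1,PS=0
  ✓ 0x309D0  — 3 lookups

TLB: [["0x5C241F", "0x30"]]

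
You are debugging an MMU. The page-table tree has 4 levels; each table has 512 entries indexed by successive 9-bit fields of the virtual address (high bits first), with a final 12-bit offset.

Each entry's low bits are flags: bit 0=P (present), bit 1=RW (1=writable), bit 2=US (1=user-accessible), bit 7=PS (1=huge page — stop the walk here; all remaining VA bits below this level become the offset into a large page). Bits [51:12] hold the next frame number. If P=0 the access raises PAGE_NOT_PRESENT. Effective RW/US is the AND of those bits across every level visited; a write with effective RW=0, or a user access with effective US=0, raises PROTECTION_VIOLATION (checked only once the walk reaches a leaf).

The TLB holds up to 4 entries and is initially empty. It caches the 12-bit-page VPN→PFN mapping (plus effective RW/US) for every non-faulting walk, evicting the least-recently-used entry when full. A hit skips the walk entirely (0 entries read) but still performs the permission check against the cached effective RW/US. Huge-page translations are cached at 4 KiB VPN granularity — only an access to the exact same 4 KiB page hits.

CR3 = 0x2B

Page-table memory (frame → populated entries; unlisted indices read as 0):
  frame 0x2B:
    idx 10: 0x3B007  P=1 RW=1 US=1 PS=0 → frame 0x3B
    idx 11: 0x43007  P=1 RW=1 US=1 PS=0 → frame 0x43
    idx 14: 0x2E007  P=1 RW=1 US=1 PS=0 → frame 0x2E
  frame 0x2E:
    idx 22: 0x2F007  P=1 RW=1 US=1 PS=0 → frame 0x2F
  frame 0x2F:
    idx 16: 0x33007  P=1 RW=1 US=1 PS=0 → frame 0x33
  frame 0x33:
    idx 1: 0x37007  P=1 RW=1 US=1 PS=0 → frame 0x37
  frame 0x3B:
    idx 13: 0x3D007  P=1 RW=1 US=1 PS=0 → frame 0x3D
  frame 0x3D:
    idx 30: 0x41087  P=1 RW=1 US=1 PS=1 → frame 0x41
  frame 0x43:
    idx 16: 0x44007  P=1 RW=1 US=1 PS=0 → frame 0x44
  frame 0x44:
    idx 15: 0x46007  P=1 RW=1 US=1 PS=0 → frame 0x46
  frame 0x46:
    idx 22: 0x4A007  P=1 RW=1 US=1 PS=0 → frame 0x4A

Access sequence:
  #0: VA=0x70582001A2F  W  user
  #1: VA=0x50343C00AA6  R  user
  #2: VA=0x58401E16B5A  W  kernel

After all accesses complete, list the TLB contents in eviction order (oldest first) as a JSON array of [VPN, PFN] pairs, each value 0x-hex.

Trace:
#0 VA=0x70582001A2F (w,user):
  L0 @0x2B[14] → 0x2E007  P=1,RW=1,US=1,PS=0
  L1 @0x2E[22] → 0x2F007  P=1,RW=1,US=1,PS=0
  L2 @0x2F[16] → 0x33007  P=1,RW=1,US=1,PS=0
  L3 @0x33[1] → 0x37007  P=1,RW=1,US=1,PS=0
  → PA=0x37A2F  (4 entries read)
#1 VA=0x50343C00AA6 (r,user):
  L0 @0x2B[10] → 0x3B007  P=1,RW=1,US=1,PS=0
  L1 @0x3B[13] → 0x3D007  P=1,RW=1,US=1,PS=0
  L2 @0x3D[30] → 0x41087  P=1,RW=1,US=1,PS=1
  → PA=0x41AA6 (huge @L2)  (3 entries read)
#2 VA=0x58401E16B5A (w,kernel):
  L0 @0x2B[11] → 0x43007  P=1,RW=1,US=1,PS=0
  L1 @0x43[16] → 0x44007  P=1,RW=1,US=1,PS=0
  L2 @0x44[15] → 0x46007  P=1,RW=1,US=1,PS=0
  L3 @0x46[22] → 0x4A007  P=1,RW=1,US=1,PS=0
  → PA=0x4AB5A  (4 entries read)

TLB: [["0x70582001", "0x37"], ["0x50343C00", "0x41"], ["0x58401E16", "0x4A"]]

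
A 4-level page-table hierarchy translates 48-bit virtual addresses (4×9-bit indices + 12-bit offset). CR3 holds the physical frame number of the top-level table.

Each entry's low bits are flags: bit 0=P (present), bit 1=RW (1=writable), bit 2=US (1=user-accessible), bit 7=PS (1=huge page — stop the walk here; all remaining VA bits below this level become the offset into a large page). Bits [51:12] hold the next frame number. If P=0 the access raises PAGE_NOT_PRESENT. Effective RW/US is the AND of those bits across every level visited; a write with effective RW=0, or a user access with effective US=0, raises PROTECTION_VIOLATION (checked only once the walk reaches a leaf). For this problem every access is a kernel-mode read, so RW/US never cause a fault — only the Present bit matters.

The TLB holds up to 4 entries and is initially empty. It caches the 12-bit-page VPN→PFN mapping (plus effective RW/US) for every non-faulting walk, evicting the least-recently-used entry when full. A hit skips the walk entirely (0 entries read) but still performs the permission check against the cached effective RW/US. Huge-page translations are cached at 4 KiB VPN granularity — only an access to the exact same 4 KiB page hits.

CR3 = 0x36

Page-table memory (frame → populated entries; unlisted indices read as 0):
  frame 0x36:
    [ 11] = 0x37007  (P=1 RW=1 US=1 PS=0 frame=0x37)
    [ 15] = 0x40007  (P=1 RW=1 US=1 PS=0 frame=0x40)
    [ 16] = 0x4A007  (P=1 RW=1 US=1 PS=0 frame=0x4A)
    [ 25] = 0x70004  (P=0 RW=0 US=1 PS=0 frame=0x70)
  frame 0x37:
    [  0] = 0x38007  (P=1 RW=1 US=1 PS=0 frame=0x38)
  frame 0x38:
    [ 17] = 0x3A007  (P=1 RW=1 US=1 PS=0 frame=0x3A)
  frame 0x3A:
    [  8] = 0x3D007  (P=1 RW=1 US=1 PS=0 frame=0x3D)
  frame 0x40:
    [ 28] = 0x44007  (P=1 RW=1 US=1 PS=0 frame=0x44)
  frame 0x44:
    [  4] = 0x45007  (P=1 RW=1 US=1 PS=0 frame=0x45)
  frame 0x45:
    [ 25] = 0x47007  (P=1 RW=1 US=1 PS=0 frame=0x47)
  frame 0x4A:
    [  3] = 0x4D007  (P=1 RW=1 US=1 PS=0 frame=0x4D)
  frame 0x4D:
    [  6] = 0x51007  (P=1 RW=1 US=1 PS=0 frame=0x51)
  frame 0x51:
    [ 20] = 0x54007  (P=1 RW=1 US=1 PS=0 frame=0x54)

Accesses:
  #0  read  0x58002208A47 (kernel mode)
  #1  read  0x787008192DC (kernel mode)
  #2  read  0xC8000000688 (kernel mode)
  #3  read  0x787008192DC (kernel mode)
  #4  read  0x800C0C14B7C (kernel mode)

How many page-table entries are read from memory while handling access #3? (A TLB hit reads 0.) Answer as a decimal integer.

Per-access translation:
#0 VA=0x58002208A47 (r,kernel):
  L0: frame=0x36 idx=11 entry=0x37007 [P=1 RW=1 US=1 PS=0]
  L1: frame=0x37 idx=0 entry=0x38007 [P=1 RW=1 US=1 PS=0]
  L2: frame=0x38 idx=17 entry=0x3A007 [P=1 RW=1 US=1 PS=0]
  L3: frame=0x3A idx=8 entry=0x3D007 [P=1 RW=1 US=1 PS=0]
  ✓ 0x3DA47  — 4 lookups
#1 VA=0x787008192DC (r,kernel):
  L0: frame=0x36 idx=15 entry=0x40007 [P=1 RW=1 US=1 PS=0]
  L1: frame=0x40 idx=28 entry=0x44007 [P=1 RW=1 US=1 PS=0]
  L2: frame=0x44 idx=4 entry=0x45007 [P=1 RW=1 US=1 PS=0]
  L3: frame=0x45 idx=25 entry=0x47007 [P=1 RW=1 US=1 PS=0]
  ✓ 0x472DC  — 4 lookups
#2 VA=0xC8000000688 (r,kernel):
  L0: frame=0x36 idx=25 entry=0x70004 [P=0 RW=0 US=1 PS=0]
  → PAGE_NOT_PRESENT  (1 entries read)
#3 VA=0x787008192DC (r,kernel):
  TLB hit vpn=0x78700819 → PA=0x472DC
#4 VA=0x800C0C14B7C (r,kernel):
  L0: frame=0x36 idx=16 entry=0x4A007 [P=1 RW=1 US=1 PS=0]
  L1: frame=0x4A idx=3 entry=0x4D007 [P=1 RW=1 US=1 PS=0]
  L2: frame=0x4D idx=6 entry=0x51007 [P=1 RW=1 US=1 PS=0]
  L3: frame=0x51 idx=20 entry=0x54007 [P=1 RW=1 US=1 PS=0]
  ✓ 0x54B7C  — 4 lookups

Entries read for #3: 0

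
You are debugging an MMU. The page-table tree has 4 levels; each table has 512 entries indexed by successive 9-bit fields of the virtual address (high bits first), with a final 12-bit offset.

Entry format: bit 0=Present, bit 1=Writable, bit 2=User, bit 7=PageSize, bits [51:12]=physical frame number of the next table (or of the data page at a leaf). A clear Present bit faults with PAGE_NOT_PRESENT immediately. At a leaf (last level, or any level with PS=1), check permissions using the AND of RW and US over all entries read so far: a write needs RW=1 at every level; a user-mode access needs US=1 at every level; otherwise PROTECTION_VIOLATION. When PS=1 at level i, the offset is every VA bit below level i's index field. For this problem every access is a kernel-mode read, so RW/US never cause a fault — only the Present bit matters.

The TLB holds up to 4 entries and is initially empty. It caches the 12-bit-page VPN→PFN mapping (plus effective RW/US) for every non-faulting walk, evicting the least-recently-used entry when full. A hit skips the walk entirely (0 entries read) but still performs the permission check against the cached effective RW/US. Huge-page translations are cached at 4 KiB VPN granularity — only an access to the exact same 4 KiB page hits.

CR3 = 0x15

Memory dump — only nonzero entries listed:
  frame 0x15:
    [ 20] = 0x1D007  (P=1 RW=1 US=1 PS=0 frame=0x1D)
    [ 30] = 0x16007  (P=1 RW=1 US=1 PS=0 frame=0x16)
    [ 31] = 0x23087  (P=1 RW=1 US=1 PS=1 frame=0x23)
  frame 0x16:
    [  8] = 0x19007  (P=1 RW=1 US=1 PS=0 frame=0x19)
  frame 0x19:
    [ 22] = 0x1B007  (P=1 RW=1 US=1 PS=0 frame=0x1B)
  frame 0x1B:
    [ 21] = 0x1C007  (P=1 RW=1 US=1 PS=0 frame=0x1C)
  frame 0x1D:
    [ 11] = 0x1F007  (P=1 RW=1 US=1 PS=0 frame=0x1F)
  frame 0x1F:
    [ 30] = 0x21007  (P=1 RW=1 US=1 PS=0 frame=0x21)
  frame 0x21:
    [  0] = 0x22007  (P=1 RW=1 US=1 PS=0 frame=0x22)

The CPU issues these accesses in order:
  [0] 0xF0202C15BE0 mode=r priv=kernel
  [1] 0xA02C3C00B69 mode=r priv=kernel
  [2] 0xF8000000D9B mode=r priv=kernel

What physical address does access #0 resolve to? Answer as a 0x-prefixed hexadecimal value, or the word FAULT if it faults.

Trace:
#0 VA=0xF0202C15BE0 (r,kernel):
  [0] read 0x15 idx=30: raw=0x16007 flags P=1 W=1 U=1 S=0
  [1] read 0x16 idx=8: raw=0x19007 flags P=1 W=1 U=1 S=0
  [2] read 0x19 idx=22: raw=0x1B007 flags P=1 W=1 U=1 S=0
  [3] read 0x1B idx=21: raw=0x1C007 flags P=1 W=1 U=1 S=0
  ⇒ phys 0x1CBE0  [4 reads]
#1 VA=0xA02C3C00B69 (r,kernel):
  [0] read 0x15 idx=20: raw=0x1D007 flags P=1 W=1 U=1 S=0
  [1] read 0x1D idx=11: raw=0x1F007 flags P=1 W=1 U=1 S=0
  [2] read 0x1F idx=30: raw=0x21007 flags P=1 W=1 U=1 S=0
  [3] read 0x21 idx=0: raw=0x22007 flags P=1 W=1 U=1 S=0
  ⇒ phys 0x22B69  [4 reads]
#2 VA=0xF8000000D9B (r,kernel):
  [0] read 0x15 idx=31: raw=0x23087 flags P=1 W=1 U=1 S=1
  ⇒ phys 0x23D9B (huge @L0)  [1 reads]

Access #0 PA: 0x1CBE0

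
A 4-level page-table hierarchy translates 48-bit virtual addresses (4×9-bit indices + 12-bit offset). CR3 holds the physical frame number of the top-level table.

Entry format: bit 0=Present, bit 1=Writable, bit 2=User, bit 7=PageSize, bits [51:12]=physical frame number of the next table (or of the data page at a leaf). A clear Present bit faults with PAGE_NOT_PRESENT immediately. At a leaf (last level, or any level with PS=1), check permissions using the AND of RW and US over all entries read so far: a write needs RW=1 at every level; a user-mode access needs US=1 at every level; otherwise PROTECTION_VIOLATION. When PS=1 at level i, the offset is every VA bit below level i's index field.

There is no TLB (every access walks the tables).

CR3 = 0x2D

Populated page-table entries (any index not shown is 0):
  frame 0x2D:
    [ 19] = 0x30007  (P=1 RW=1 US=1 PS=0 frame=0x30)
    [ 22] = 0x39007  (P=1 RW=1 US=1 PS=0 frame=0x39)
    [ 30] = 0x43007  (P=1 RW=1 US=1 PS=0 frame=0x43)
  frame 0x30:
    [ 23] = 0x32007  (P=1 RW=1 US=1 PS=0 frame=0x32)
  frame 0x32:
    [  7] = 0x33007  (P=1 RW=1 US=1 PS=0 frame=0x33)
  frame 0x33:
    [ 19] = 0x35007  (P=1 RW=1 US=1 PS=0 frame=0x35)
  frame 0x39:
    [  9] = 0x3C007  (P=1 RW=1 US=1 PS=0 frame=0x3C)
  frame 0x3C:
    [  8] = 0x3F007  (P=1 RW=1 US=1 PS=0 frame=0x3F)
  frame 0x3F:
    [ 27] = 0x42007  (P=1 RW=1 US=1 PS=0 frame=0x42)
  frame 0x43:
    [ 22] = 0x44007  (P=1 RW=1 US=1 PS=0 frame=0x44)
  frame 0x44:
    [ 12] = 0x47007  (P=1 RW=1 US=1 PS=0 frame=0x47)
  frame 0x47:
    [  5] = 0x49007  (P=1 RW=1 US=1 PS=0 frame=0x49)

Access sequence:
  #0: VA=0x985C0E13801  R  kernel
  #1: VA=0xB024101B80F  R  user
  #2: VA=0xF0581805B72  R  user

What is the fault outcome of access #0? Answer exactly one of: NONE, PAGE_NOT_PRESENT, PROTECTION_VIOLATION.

Per-access translation:
#0 VA=0x985C0E13801 (r,kernel):
  [0] read 0x2D idx=19: raw=0x30007 flags P=1 W=1 U=1 S=0
  [1] read 0x30 idx=23: raw=0x32007 flags P=1 W=1 U=1 S=0
  [2] read 0x32 idx=7: raw=0x33007 flags P=1 W=1 U=1 S=0
  [3] read 0x33 idx=19: raw=0x35007 flags P=1 W=1 U=1 S=0
  ✓ 0x35801  — 4 lookups
#1 VA=0xB024101B80F (r,user):
  [0] read 0x2D idx=22: raw=0x39007 flags P=1 W=1 U=1 S=0
  [1] read 0x39 idx=9: raw=0x3C007 flags P=1 W=1 U=1 S=0
  [2] read 0x3C idx=8: raw=0x3F007 flags P=1 W=1 U=1 S=0
  [3] read 0x3F idx=27: raw=0x42007 flags P=1 W=1 U=1 S=0
  ✓ 0x4280F  — 4 lookups
#2 VA=0xF0581805B72 (r,user):
  [0] read 0x2D idx=30: raw=0x43007 flags P=1 W=1 U=1 S=0
  [1] read 0x43 idx=22: raw=0x44007 flags P=1 W=1 U=1 S=0
  [2] read 0x44 idx=12: raw=0x47007 flags P=1 W=1 U=1 S=0
  [3] read 0x47 idx=5: raw=0x49007 flags P=1 W=1 U=1 S=0
  ✓ 0x49B72  — 4 lookups

Access #0 fault: NONE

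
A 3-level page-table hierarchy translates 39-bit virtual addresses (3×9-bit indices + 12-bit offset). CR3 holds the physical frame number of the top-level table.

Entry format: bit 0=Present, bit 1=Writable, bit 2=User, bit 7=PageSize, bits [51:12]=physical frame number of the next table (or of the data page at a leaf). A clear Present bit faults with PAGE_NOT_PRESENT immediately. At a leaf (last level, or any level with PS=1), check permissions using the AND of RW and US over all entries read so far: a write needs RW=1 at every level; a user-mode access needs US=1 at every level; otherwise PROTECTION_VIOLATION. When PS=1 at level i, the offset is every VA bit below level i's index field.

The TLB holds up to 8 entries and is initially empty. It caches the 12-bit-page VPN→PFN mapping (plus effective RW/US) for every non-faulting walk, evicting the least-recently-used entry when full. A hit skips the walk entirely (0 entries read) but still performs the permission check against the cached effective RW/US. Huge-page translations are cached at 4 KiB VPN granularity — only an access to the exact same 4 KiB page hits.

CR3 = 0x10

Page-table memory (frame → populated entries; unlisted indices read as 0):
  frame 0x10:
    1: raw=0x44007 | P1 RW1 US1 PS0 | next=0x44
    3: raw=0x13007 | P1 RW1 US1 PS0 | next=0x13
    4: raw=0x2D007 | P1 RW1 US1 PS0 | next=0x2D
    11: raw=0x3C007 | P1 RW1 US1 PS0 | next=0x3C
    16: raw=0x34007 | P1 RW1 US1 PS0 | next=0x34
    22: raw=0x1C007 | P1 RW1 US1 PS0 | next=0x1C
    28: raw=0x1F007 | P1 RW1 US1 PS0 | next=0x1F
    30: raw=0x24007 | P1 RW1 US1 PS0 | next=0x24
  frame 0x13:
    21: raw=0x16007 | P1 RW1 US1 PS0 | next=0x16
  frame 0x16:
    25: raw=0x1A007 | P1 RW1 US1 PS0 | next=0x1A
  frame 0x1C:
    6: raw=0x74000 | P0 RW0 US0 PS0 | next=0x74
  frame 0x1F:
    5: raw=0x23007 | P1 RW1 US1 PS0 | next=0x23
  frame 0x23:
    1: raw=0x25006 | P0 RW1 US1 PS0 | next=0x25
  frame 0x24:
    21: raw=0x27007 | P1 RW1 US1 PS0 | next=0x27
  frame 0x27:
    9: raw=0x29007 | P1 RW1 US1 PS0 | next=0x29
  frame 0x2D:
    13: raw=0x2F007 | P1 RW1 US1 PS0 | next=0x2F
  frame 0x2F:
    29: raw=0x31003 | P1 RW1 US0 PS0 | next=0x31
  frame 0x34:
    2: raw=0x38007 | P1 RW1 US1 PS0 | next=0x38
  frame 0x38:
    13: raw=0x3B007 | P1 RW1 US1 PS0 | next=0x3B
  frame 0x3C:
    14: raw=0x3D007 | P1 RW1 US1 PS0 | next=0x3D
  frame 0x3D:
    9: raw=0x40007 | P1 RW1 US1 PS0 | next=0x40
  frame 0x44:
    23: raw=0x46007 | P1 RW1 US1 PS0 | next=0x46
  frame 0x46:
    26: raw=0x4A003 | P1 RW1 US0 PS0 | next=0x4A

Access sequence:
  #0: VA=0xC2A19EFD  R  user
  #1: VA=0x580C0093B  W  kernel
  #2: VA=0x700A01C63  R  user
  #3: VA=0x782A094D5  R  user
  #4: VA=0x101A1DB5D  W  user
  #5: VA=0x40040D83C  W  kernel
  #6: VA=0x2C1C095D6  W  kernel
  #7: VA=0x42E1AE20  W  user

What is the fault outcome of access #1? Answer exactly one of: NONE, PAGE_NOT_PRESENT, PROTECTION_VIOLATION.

Trace:
#0 VA=0xC2A19EFD (r,user):
  lvl0: tbl 0x10, slot 3 ⇒ 0x13007 (P1/RW1/US1/PS0)
  lvl1: tbl 0x13, slot 21 ⇒ 0x16007 (P1/RW1/US1/PS0)
  lvl2: tbl 0x16, slot 25 ⇒ 0x1A007 (P1/RW1/US1/PS0)
  ✓ 0x1AEFD  — 3 lookups
#1 VA=0x580C0093B (w,kernel):
  lvl0: tbl 0x10, slot 22 ⇒ 0x1C007 (P1/RW1/US1/PS0)
  lvl1: tbl 0x1C, slot 6 ⇒ 0x74000 (P0/RW0/US0/PS0)
  ⇒ fault: PAGE_NOT_PRESENT  — 2 lookups
#2 VA=0x700A01C63 (r,user):
  lvl0: tbl 0x10, slot 28 ⇒ 0x1F007 (P1/RW1/US1/PS0)
  lvl1: tbl 0x1F, slot 5 ⇒ 0x23007 (P1/RW1/US1/PS0)
  lvl2: tbl 0x23, slot 1 ⇒ 0x25006 (P0/RW1/US1/PS0)
  ⇒ fault: PAGE_NOT_PRESENT  — 3 lookups
#3 VA=0x782A094D5 (r,user):
  lvl0: tbl 0x10, slot 30 ⇒ 0x24007 (P1/RW1/US1/PS0)
  lvl1: tbl 0x24, slot 21 ⇒ 0x27007 (P1/RW1/US1/PS0)
  lvl2: tbl 0x27, slot 9 ⇒ 0x29007 (P1/RW1/US1/PS0)
  ✓ 0x294D5  — 3 lookups
#4 VA=0x101A1DB5D (w,user):
  lvl0: tbl 0x10, slot 4 ⇒ 0x2D007 (P1/RW1/US1/PS0)
  lvl1: tbl 0x2D, slot 13 ⇒ 0x2F007 (P1/RW1/US1/PS0)
  lvl2: tbl 0x2F, slot 29 ⇒ 0x31003 (P1/RW1/US0/PS0)
  ⇒ fault: PROTECTION_VIOLATION  — 3 lookups
#5 VA=0x40040D83C (w,kernel):
  lvl0: tbl 0x10, slot 16 ⇒ 0x34007 (P1/RW1/US1/PS0)
  lvl1: tbl 0x34, slot 2 ⇒ 0x38007 (P1/RW1/US1/PS0)
  lvl2: tbl 0x38, slot 13 ⇒ 0x3B007 (P1/RW1/US1/PS0)
  ✓ 0x3B83C  — 3 lookups
#6 VA=0x2C1C095D6 (w,kernel):
  lvl0: tbl 0x10, slot 11 ⇒ 0x3C007 (P1/RW1/US1/PS0)
  lvl1: tbl 0x3C, slot 14 ⇒ 0x3D007 (P1/RW1/US1/PS0)
  lvl2: tbl 0x3D, slot 9 ⇒ 0x40007 (P1/RW1/US1/PS0)
  ✓ 0x405D6  — 3 lookups
#7 VA=0x42E1AE20 (w,user):
  lvl0: tbl 0x10, slot 1 ⇒ 0x44007 (P1/RW1/US1/PS0)
  lvl1: tbl 0x44, slot 23 ⇒ 0x46007 (P1/RW1/US1/PS0)
  lvl2: tbl 0x46, slot 26 ⇒ 0x4A003 (P1/RW1/US0/PS0)
  ⇒ fault: PROTECTION_VIOLATION  — 3 lookups

Access #1 fault: PAGE_NOT_PRESENT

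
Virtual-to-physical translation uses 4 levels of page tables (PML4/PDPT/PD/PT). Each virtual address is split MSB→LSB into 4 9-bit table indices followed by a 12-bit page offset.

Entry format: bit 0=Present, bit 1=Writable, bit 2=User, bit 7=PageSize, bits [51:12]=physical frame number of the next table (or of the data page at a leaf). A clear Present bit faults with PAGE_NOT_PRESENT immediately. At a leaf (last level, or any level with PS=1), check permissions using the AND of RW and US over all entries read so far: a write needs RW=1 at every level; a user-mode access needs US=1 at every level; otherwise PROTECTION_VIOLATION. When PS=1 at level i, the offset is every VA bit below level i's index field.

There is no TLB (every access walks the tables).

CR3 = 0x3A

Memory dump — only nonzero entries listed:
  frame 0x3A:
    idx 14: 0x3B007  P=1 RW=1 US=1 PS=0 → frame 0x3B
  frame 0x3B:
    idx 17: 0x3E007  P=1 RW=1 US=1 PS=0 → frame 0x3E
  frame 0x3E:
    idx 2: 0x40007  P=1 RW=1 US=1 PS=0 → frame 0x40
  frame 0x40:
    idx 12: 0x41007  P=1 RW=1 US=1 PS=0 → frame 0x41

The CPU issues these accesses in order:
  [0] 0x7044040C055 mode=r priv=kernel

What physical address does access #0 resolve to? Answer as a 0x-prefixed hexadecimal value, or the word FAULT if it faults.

Walk each access:
#0 VA=0x7044040C055 (r,kernel):
  L0 @0x3A[14] → 0x3B007  P=1,RW=1,US=1,PS=0
  L1 @0x3B[17] → 0x3E007  P=1,RW=1,US=1,PS=0
  L2 @0x3E[2] → 0x40007  P=1,RW=1,US=1,PS=0
  L3 @0x40[12] → 0x41007  P=1,RW=1,US=1,PS=0
  ✓ 0x41055  — 4 lookups

Access #0 PA: 0x41055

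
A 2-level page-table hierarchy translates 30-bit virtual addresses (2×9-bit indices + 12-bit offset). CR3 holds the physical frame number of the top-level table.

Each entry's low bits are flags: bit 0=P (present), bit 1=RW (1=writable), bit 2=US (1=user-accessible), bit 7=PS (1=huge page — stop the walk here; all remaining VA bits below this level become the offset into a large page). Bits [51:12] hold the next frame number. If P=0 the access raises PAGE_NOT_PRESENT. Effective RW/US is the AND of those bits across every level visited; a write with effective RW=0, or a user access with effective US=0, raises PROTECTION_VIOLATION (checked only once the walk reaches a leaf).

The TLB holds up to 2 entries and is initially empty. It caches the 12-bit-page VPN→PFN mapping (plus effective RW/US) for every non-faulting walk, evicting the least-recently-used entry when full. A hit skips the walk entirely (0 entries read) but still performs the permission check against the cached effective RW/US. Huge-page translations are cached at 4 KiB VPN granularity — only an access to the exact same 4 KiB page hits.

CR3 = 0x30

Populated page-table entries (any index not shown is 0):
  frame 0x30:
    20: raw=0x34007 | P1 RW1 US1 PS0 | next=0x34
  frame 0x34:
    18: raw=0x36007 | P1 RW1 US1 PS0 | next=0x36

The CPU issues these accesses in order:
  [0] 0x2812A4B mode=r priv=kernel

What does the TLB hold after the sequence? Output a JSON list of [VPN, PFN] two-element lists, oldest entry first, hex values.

Per-access translation:
#0 VA=0x2812A4B (r,kernel):
  L0: frame=0x30 idx=20 entry=0x34007 [P=1 RW=1 US=1 PS=0]
  L1: frame=0x34 idx=18 entry=0x36007 [P=1 RW=1 US=1 PS=0]
  ⇒ phys 0x36A4B  [2 reads]

TLB: [["0x2812", "0x36"]]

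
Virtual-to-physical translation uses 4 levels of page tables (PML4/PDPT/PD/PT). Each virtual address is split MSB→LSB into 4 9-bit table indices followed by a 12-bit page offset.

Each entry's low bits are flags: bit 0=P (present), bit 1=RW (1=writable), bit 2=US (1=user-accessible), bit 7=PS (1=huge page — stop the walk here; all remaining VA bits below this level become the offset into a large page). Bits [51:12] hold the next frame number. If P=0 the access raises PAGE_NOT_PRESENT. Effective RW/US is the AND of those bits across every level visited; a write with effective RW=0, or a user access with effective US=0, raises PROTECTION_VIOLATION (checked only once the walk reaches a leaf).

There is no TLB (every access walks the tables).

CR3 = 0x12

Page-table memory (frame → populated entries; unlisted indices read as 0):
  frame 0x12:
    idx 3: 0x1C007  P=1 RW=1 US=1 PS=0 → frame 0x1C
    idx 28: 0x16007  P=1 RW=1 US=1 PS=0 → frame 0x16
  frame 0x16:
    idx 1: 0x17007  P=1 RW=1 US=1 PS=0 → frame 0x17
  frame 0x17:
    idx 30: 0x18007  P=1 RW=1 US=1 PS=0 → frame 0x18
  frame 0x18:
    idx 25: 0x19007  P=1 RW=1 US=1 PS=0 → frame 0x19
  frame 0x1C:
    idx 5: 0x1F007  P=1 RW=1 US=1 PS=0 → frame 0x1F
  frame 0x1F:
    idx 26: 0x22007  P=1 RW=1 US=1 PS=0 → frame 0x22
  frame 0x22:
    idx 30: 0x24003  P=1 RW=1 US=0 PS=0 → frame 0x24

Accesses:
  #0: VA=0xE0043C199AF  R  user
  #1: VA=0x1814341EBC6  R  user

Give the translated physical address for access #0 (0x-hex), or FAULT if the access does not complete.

Walk each access:
#0 VA=0xE0043C199AF (r,user):
  L0 @0x12[28] → 0x16007  P=1,RW=1,US=1,PS=0
  L1 @0x16[1] → 0x17007  P=1,RW=1,US=1,PS=0
  L2 @0x17[30] → 0x18007  P=1,RW=1,US=1,PS=0
  L3 @0x18[25] → 0x19007  P=1,RW=1,US=1,PS=0
  ✓ 0x199AF  — 4 lookups
#1 VA=0x1814341EBC6 (r,user):
  L0 @0x12[3] → 0x1C007  P=1,RW=1,US=1,PS=0
  L1 @0x1C[5] → 0x1F007  P=1,RW=1,US=1,PS=0
  L2 @0x1F[26] → 0x22007  P=1,RW=1,US=1,PS=0
  L3 @0x22[30] → 0x24003  P=1,RW=1,US=0,PS=0
  ✗ PROTECTION_VIOLATION  [4 reads]

Access #0 PA: 0x199AF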